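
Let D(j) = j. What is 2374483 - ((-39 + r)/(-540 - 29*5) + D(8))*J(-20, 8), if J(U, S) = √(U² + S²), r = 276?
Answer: 2374483 - 20972*√29/685 ≈ 2.3743e+6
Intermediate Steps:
J(U, S) = √(S² + U²)
2374483 - ((-39 + r)/(-540 - 29*5) + D(8))*J(-20, 8) = 2374483 - ((-39 + 276)/(-540 - 29*5) + 8)*√(8² + (-20)²) = 2374483 - (237/(-540 - 145) + 8)*√(64 + 400) = 2374483 - (237/(-685) + 8)*√464 = 2374483 - (237*(-1/685) + 8)*4*√29 = 2374483 - (-237/685 + 8)*4*√29 = 2374483 - 5243*4*√29/685 = 2374483 - 20972*√29/685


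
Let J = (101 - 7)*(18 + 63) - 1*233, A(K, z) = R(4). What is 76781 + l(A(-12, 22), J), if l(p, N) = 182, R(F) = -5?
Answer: 76963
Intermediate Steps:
A(K, z) = -5
J = 7381 (J = 94*81 - 233 = 7614 - 233 = 7381)
76781 + l(A(-12, 22), J) = 76781 + 182 = 76963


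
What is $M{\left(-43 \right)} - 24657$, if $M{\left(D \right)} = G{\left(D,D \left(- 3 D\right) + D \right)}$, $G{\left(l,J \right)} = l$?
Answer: $-24700$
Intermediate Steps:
$M{\left(D \right)} = D$
$M{\left(-43 \right)} - 24657 = -43 - 24657 = -24700$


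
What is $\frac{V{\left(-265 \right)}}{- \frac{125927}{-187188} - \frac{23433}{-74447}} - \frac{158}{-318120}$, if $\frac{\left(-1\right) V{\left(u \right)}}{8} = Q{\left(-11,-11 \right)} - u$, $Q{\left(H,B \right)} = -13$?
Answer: $- \frac{4468652731005700493}{2188866615733380} \approx -2041.5$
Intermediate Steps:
$V{\left(u \right)} = 104 + 8 u$ ($V{\left(u \right)} = - 8 \left(-13 - u\right) = 104 + 8 u$)
$\frac{V{\left(-265 \right)}}{- \frac{125927}{-187188} - \frac{23433}{-74447}} - \frac{158}{-318120} = \frac{104 + 8 \left(-265\right)}{- \frac{125927}{-187188} - \frac{23433}{-74447}} - \frac{158}{-318120} = \frac{104 - 2120}{\left(-125927\right) \left(- \frac{1}{187188}\right) - - \frac{23433}{74447}} - - \frac{79}{159060} = - \frac{2016}{\frac{125927}{187188} + \frac{23433}{74447}} + \frac{79}{159060} = - \frac{2016}{\frac{13761263773}{13935585036}} + \frac{79}{159060} = \left(-2016\right) \frac{13935585036}{13761263773} + \frac{79}{159060} = - \frac{28094139432576}{13761263773} + \frac{79}{159060} = - \frac{4468652731005700493}{2188866615733380}$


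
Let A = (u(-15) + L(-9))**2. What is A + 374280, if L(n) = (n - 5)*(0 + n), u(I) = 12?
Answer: 393324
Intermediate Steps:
L(n) = n*(-5 + n) (L(n) = (-5 + n)*n = n*(-5 + n))
A = 19044 (A = (12 - 9*(-5 - 9))**2 = (12 - 9*(-14))**2 = (12 + 126)**2 = 138**2 = 19044)
A + 374280 = 19044 + 374280 = 393324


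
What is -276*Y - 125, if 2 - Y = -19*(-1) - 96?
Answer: -21929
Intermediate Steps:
Y = 79 (Y = 2 - (-19*(-1) - 96) = 2 - (19 - 96) = 2 - 1*(-77) = 2 + 77 = 79)
-276*Y - 125 = -276*79 - 125 = -21804 - 125 = -21929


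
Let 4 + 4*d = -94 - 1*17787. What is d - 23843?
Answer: -113257/4 ≈ -28314.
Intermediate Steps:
d = -17885/4 (d = -1 + (-94 - 1*17787)/4 = -1 + (-94 - 17787)/4 = -1 + (¼)*(-17881) = -1 - 17881/4 = -17885/4 ≈ -4471.3)
d - 23843 = -17885/4 - 23843 = -113257/4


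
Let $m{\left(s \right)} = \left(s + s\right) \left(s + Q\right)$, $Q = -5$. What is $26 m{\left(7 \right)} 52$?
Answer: $37856$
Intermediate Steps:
$m{\left(s \right)} = 2 s \left(-5 + s\right)$ ($m{\left(s \right)} = \left(s + s\right) \left(s - 5\right) = 2 s \left(-5 + s\right)$)
$26 m{\left(7 \right)} 52 = 26 \cdot 2 \cdot 7 \left(-5 + 7\right) 52 = 26 \cdot 2 \cdot 7 \cdot 2 \cdot 52 = 26 \cdot 28 \cdot 52 = 728 \cdot 52 = 37856$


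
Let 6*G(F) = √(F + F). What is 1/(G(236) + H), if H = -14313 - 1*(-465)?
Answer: -62316/862951909 - 3*√118/1725903818 ≈ -7.2232e-5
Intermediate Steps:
H = -13848 (H = -14313 + 465 = -13848)
G(F) = √2*√F/6 (G(F) = √(F + F)/6 = √(2*F)/6 = (√2*√F)/6 = √2*√F/6)
1/(G(236) + H) = 1/(√2*√236/6 - 13848) = 1/(√2*(2*√59)/6 - 13848) = 1/(√118/3 - 13848) = 1/(-13848 + √118/3)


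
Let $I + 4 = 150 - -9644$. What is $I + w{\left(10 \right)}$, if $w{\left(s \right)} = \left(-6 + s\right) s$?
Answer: $9830$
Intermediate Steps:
$I = 9790$ ($I = -4 + \left(150 - -9644\right) = -4 + \left(150 + 9644\right) = -4 + 9794 = 9790$)
$w{\left(s \right)} = s \left(-6 + s\right)$
$I + w{\left(10 \right)} = 9790 + 10 \left(-6 + 10\right) = 9790 + 10 \cdot 4 = 9790 + 40 = 9830$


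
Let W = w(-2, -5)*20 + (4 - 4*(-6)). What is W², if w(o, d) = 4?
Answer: 11664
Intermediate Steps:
W = 108 (W = 4*20 + (4 - 4*(-6)) = 80 + (4 + 24) = 80 + 28 = 108)
W² = 108² = 11664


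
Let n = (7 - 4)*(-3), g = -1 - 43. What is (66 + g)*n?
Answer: -198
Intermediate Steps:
g = -44
n = -9 (n = 3*(-3) = -9)
(66 + g)*n = (66 - 44)*(-9) = 22*(-9) = -198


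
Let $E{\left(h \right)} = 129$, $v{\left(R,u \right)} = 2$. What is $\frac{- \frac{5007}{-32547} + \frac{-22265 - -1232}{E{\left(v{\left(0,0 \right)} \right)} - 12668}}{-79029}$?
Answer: $- \frac{249114608}{10750758301719} \approx -2.3172 \cdot 10^{-5}$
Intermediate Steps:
$\frac{- \frac{5007}{-32547} + \frac{-22265 - -1232}{E{\left(v{\left(0,0 \right)} \right)} - 12668}}{-79029} = \frac{- \frac{5007}{-32547} + \frac{-22265 - -1232}{129 - 12668}}{-79029} = \left(\left(-5007\right) \left(- \frac{1}{32547}\right) + \frac{-22265 + 1232}{-12539}\right) \left(- \frac{1}{79029}\right) = \left(\frac{1669}{10849} - - \frac{21033}{12539}\right) \left(- \frac{1}{79029}\right) = \left(\frac{1669}{10849} + \frac{21033}{12539}\right) \left(- \frac{1}{79029}\right) = \frac{249114608}{136035611} \left(- \frac{1}{79029}\right) = - \frac{249114608}{10750758301719}$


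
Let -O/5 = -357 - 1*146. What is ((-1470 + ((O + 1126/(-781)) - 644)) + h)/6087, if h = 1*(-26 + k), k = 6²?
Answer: 319865/4753947 ≈ 0.067284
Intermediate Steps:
k = 36
h = 10 (h = 1*(-26 + 36) = 1*10 = 10)
O = 2515 (O = -5*(-357 - 1*146) = -5*(-357 - 146) = -5*(-503) = 2515)
((-1470 + ((O + 1126/(-781)) - 644)) + h)/6087 = ((-1470 + ((2515 + 1126/(-781)) - 644)) + 10)/6087 = ((-1470 + ((2515 + 1126*(-1/781)) - 644)) + 10)*(1/6087) = ((-1470 + ((2515 - 1126/781) - 644)) + 10)*(1/6087) = ((-1470 + (1963089/781 - 644)) + 10)*(1/6087) = ((-1470 + 1460125/781) + 10)*(1/6087) = (312055/781 + 10)*(1/6087) = (319865/781)*(1/6087) = 319865/4753947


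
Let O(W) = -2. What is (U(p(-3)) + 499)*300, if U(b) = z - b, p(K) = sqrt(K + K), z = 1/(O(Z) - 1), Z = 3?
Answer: 149600 - 300*I*sqrt(6) ≈ 1.496e+5 - 734.85*I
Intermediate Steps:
z = -1/3 (z = 1/(-2 - 1) = 1/(-3) = -1/3 ≈ -0.33333)
p(K) = sqrt(2)*sqrt(K) (p(K) = sqrt(2*K) = sqrt(2)*sqrt(K))
U(b) = -1/3 - b
(U(p(-3)) + 499)*300 = ((-1/3 - sqrt(2)*sqrt(-3)) + 499)*300 = ((-1/3 - sqrt(2)*I*sqrt(3)) + 499)*300 = ((-1/3 - I*sqrt(6)) + 499)*300 = (1496/3 - I*sqrt(6))*300 = 149600 - 300*I*sqrt(6)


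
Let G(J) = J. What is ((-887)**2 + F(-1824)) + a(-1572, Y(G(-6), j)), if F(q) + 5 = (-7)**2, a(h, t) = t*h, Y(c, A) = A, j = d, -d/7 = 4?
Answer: 830829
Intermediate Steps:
d = -28 (d = -7*4 = -28)
j = -28
a(h, t) = h*t
F(q) = 44 (F(q) = -5 + (-7)**2 = -5 + 49 = 44)
((-887)**2 + F(-1824)) + a(-1572, Y(G(-6), j)) = ((-887)**2 + 44) - 1572*(-28) = (786769 + 44) + 44016 = 786813 + 44016 = 830829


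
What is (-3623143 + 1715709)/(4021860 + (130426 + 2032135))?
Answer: -1907434/6184421 ≈ -0.30843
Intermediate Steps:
(-3623143 + 1715709)/(4021860 + (130426 + 2032135)) = -1907434/(4021860 + 2162561) = -1907434/6184421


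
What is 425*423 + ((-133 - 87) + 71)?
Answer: 179626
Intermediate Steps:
425*423 + ((-133 - 87) + 71) = 179775 + (-220 + 71) = 179775 - 149 = 179626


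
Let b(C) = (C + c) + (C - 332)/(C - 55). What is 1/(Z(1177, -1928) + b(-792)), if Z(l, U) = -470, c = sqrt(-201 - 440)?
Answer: -904418130/1140635343269 - 717409*I*sqrt(641)/1140635343269 ≈ -0.00079291 - 1.5924e-5*I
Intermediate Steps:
c = I*sqrt(641) (c = sqrt(-641) = I*sqrt(641) ≈ 25.318*I)
b(C) = C + I*sqrt(641) + (-332 + C)/(-55 + C) (b(C) = (C + I*sqrt(641)) + (C - 332)/(C - 55) = (C + I*sqrt(641)) + (-332 + C)/(-55 + C) = C + I*sqrt(641) + (-332 + C)/(-55 + C))
1/(Z(1177, -1928) + b(-792)) = 1/(-470 + (-332 + (-792)**2 - 54*(-792) - 55*I*sqrt(641) + I*(-792)*sqrt(641))/(-55 - 792)) = 1/(-470 + (-332 + 627264 + 42768 - 55*I*sqrt(641) - 792*I*sqrt(641))/(-847)) = 1/(-470 - (669700 - 847*I*sqrt(641))/847) = 1/(-470 + (-669700/847 + I*sqrt(641))) = 1/(-1067790/847 + I*sqrt(641))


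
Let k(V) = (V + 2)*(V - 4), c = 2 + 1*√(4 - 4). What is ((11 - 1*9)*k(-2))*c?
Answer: 0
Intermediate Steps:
c = 2 (c = 2 + 1*√0 = 2 + 1*0 = 2 + 0 = 2)
k(V) = (-4 + V)*(2 + V) (k(V) = (2 + V)*(-4 + V) = (-4 + V)*(2 + V))
((11 - 1*9)*k(-2))*c = ((11 - 1*9)*(-8 + (-2)² - 2*(-2)))*2 = ((11 - 9)*(-8 + 4 + 4))*2 = (2*0)*2 = 0*2 = 0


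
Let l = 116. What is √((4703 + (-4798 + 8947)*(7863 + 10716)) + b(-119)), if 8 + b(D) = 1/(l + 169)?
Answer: √6261551263635/285 ≈ 8780.0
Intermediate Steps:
b(D) = -2279/285 (b(D) = -8 + 1/(116 + 169) = -8 + 1/285 = -2279/285)
√((4703 + (-4798 + 8947)*(7863 + 10716)) + b(-119)) = √((4703 + (-4798 + 8947)*(7863 + 10716)) - 2279/285) = √((4703 + 4149*18579) - 2279/285) = √((4703 + 77084271) - 2279/285) = √(77088974 - 2279/285) = √(21970355311/285) = √6261551263635/285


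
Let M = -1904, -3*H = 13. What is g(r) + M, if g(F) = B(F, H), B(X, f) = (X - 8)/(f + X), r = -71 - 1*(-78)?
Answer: -15235/8 ≈ -1904.4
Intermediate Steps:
r = 7 (r = -71 + 78 = 7)
H = -13/3 (H = -1/3*13 = -13/3 ≈ -4.3333)
B(X, f) = (-8 + X)/(X + f)
g(F) = (-8 + F)/(-13/3 + F) (g(F) = (-8 + F)/(F - 13/3) = (-8 + F)/(-13/3 + F))
g(r) + M = 3*(-8 + 7)/(-13 + 3*7) - 1904 = 3*(-1)/(-13 + 21) - 1904 = 3*(-1)/8 - 1904 = 3*(1/8)*(-1) - 1904 = -3/8 - 1904 = -15235/8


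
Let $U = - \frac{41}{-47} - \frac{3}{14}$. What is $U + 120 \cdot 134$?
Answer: $\frac{10581073}{658} \approx 16081.0$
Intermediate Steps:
$U = \frac{433}{658}$ ($U = \left(-41\right) \left(- \frac{1}{47}\right) - \frac{3}{14} = \frac{41}{47} - \frac{3}{14} = \frac{433}{658} \approx 0.65805$)
$U + 120 \cdot 134 = \frac{433}{658} + 120 \cdot 134 = \frac{433}{658} + 16080 = \frac{10581073}{658}$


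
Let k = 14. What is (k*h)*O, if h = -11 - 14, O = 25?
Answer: -8750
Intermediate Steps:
h = -25
(k*h)*O = (14*(-25))*25 = -350*25 = -8750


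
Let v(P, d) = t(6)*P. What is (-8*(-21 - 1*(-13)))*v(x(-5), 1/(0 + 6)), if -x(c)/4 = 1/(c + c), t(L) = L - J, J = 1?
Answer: 128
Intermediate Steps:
t(L) = -1 + L (t(L) = L - 1*1 = L - 1 = -1 + L)
x(c) = -2/c (x(c) = -4/(c + c) = -4*1/(2*c) = -2/c)
v(P, d) = 5*P (v(P, d) = (-1 + 6)*P = 5*P)
(-8*(-21 - 1*(-13)))*v(x(-5), 1/(0 + 6)) = (-8*(-21 - 1*(-13)))*(5*(-2/(-5))) = (-8*(-21 + 13))*(5*(-2*(-⅕))) = (-8*(-8))*(5*(⅖)) = 64*2 = 128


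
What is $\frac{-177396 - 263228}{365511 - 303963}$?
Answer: $- \frac{110156}{15387} \approx -7.159$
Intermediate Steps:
$\frac{-177396 - 263228}{365511 - 303963} = - \frac{440624}{365511 - 303963} = - \frac{440624}{61548} = \left(-440624\right) \frac{1}{61548} = - \frac{110156}{15387}$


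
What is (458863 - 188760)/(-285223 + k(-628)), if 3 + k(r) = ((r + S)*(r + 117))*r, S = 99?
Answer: -270103/170045558 ≈ -0.0015884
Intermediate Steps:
k(r) = -3 + r*(99 + r)*(117 + r) (k(r) = -3 + ((r + 99)*(r + 117))*r = -3 + ((99 + r)*(117 + r))*r = -3 + r*(99 + r)*(117 + r))
(458863 - 188760)/(-285223 + k(-628)) = (458863 - 188760)/(-285223 + (-3 + (-628)³ + 216*(-628)² + 11583*(-628))) = 270103/(-285223 + (-3 - 247673152 + 216*394384 - 7274124)) = 270103/(-285223 + (-3 - 247673152 + 85186944 - 7274124)) = 270103/(-285223 - 169760335) = 270103/(-170045558) = 270103*(-1/170045558) = -270103/170045558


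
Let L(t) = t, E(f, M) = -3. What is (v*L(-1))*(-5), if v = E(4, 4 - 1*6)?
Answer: -15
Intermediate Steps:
v = -3
(v*L(-1))*(-5) = -3*(-1)*(-5) = 3*(-5) = -15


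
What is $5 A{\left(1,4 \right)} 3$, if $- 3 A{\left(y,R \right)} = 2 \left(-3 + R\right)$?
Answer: $-10$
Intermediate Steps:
$A{\left(y,R \right)} = 2 - \frac{2 R}{3}$ ($A{\left(y,R \right)} = - \frac{2 \left(-3 + R\right)}{3} = - \frac{-6 + 2 R}{3} = 2 - \frac{2 R}{3}$)
$5 A{\left(1,4 \right)} 3 = 5 \left(2 - \frac{8}{3}\right) 3 = 5 \left(- \frac{2}{3}\right) 3 = \left(- \frac{10}{3}\right) 3 = -10$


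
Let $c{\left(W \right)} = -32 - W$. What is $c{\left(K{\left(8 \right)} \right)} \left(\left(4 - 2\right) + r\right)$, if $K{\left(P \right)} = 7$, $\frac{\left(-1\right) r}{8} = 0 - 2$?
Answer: $-702$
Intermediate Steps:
$r = 16$ ($r = - 8 \left(0 - 2\right) = \left(-8\right) \left(-2\right) = 16$)
$c{\left(K{\left(8 \right)} \right)} \left(\left(4 - 2\right) + r\right) = \left(-32 - 7\right) \left(\left(4 - 2\right) + 16\right) = \left(-32 - 7\right) \left(2 + 16\right) = \left(-39\right) 18 = -702$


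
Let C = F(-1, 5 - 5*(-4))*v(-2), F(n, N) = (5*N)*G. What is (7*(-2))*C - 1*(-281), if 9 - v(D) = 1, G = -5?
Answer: 70281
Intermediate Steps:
v(D) = 8 (v(D) = 9 - 1*1 = 9 - 1 = 8)
F(n, N) = -25*N (F(n, N) = (5*N)*(-5) = -25*N)
C = -5000 (C = -25*(5 - 5*(-4))*8 = -25*(5 + 20)*8 = -25*25*8 = -625*8 = -5000)
(7*(-2))*C - 1*(-281) = (7*(-2))*(-5000) - 1*(-281) = -14*(-5000) + 281 = 70000 + 281 = 70281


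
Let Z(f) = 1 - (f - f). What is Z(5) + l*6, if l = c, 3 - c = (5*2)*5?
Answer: -281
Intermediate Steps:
c = -47 (c = 3 - 5*2*5 = 3 - 10*5 = 3 - 1*50 = 3 - 50 = -47)
Z(f) = 1 (Z(f) = 1 - 1*0 = 1 + 0 = 1)
l = -47
Z(5) + l*6 = 1 - 47*6 = 1 - 282 = -281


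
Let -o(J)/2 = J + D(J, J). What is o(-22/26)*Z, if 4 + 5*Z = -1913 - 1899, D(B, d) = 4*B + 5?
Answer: 15264/13 ≈ 1174.2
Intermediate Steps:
D(B, d) = 5 + 4*B
Z = -3816/5 (Z = -4/5 + (-1913 - 1899)/5 = -4/5 + (1/5)*(-3812) = -4/5 - 3812/5 = -3816/5 ≈ -763.20)
o(J) = -10 - 10*J (o(J) = -2*(J + (5 + 4*J)) = -2*(5 + 5*J) = -10 - 10*J)
o(-22/26)*Z = (-10 - (-220)/26)*(-3816/5) = (-10 - 10*(-11/13))*(-3816/5) = (-10 + 110/13)*(-3816/5) = -20/13*(-3816/5) = 15264/13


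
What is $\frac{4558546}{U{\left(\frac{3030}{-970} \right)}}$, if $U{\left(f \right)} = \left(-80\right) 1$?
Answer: $- \frac{2279273}{40} \approx -56982.0$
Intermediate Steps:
$U{\left(f \right)} = -80$
$\frac{4558546}{U{\left(\frac{3030}{-970} \right)}} = \frac{4558546}{-80} = 4558546 \left(- \frac{1}{80}\right) = - \frac{2279273}{40}$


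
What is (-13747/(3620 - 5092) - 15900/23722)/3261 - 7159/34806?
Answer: -67055050613401/330280383486912 ≈ -0.20302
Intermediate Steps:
(-13747/(3620 - 5092) - 15900/23722)/3261 - 7159/34806 = (-13747/(-1472) - 15900*1/23722)*(1/3261) - 7159*1/34806 = (-13747*(-1/1472) - 7950/11861)*(1/3261) - 7159/34806 = (13747/1472 - 7950/11861)*(1/3261) - 7159/34806 = (151350767/17459392)*(1/3261) - 7159/34806 = 151350767/56935077312 - 7159/34806 = -67055050613401/330280383486912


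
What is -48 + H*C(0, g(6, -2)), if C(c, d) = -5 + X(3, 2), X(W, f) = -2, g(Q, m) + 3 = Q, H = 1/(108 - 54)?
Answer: -2599/54 ≈ -48.130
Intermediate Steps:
H = 1/54 ≈ 0.018519
g(Q, m) = -3 + Q
C(c, d) = -7 (C(c, d) = -5 - 2 = -7)
-48 + H*C(0, g(6, -2)) = -48 + (1/54)*(-7) = -48 - 7/54 = -2599/54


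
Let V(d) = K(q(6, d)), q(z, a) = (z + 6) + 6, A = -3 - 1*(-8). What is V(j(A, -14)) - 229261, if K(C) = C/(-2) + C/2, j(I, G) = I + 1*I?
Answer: -229261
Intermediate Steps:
A = 5 (A = -3 + 8 = 5)
q(z, a) = 12 + z (q(z, a) = (6 + z) + 6 = 12 + z)
j(I, G) = 2*I (j(I, G) = I + I = 2*I)
K(C) = 0 (K(C) = C*(-½) + C*(½) = -C/2 + C/2 = 0)
V(d) = 0
V(j(A, -14)) - 229261 = 0 - 229261 = -229261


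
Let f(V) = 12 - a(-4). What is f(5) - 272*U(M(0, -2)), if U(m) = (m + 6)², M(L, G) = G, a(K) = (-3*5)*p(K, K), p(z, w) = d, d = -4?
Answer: -4400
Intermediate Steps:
p(z, w) = -4
a(K) = 60 (a(K) = -3*5*(-4) = -15*(-4) = 60)
U(m) = (6 + m)²
f(V) = -48 (f(V) = 12 - 1*60 = 12 - 60 = -48)
f(5) - 272*U(M(0, -2)) = -48 - 272*(6 - 2)² = -48 - 272*4² = -48 - 272*16 = -48 - 4352 = -4400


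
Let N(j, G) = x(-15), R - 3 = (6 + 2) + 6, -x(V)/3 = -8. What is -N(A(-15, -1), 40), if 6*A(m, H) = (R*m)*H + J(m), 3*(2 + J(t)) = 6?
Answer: -24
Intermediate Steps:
x(V) = 24 (x(V) = -3*(-8) = 24)
J(t) = 0 (J(t) = -2 + (1/3)*6 = -2 + 2 = 0)
R = 17 (R = 3 + ((6 + 2) + 6) = 3 + (8 + 6) = 3 + 14 = 17)
A(m, H) = 17*H*m/6 (A(m, H) = ((17*m)*H + 0)/6 = (17*H*m + 0)/6 = (17*H*m)/6 = 17*H*m/6)
N(j, G) = 24
-N(A(-15, -1), 40) = -1*24 = -24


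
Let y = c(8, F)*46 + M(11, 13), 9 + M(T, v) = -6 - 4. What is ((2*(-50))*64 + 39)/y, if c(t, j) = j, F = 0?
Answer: 6361/19 ≈ 334.79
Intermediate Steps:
M(T, v) = -19 (M(T, v) = -9 + (-6 - 4) = -9 - 10 = -19)
y = -19 (y = 0*46 - 19 = 0 - 19 = -19)
((2*(-50))*64 + 39)/y = ((2*(-50))*64 + 39)/(-19) = (-100*64 + 39)*(-1/19) = (-6400 + 39)*(-1/19) = -6361*(-1/19) = 6361/19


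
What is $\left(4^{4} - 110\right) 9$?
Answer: $1314$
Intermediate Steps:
$\left(4^{4} - 110\right) 9 = \left(256 - 110\right) 9 = 146 \cdot 9 = 1314$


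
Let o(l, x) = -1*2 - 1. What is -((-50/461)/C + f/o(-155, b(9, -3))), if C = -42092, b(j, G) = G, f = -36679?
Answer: -355867213949/29106618 ≈ -12226.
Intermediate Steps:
o(l, x) = -3 (o(l, x) = -2 - 1 = -3)
-((-50/461)/C + f/o(-155, b(9, -3))) = -(-50/461/(-42092) - 36679/(-3)) = -(-50*1/461*(-1/42092) - 36679*(-1/3)) = -(-50/461*(-1/42092) + 36679/3) = -(25/9702206 + 36679/3) = -1*355867213949/29106618 = -355867213949/29106618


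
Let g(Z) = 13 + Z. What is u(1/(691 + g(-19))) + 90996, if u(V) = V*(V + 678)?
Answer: 42698062531/469225 ≈ 90997.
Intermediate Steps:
u(V) = V*(678 + V)
u(1/(691 + g(-19))) + 90996 = (678 + 1/(691 + (13 - 19)))/(691 + (13 - 19)) + 90996 = (678 + 1/(691 - 6))/(691 - 6) + 90996 = (678 + 1/685)/685 + 90996 = (1/685)*(464431/685) + 90996 = 464431/469225 + 90996 = 42698062531/469225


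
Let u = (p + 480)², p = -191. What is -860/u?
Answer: -860/83521 ≈ -0.010297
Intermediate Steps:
u = 83521 (u = (-191 + 480)² = 289² = 83521)
-860/u = -860/83521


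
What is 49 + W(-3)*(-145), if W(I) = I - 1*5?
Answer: 1209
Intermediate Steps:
W(I) = -5 + I (W(I) = I - 5 = -5 + I)
49 + W(-3)*(-145) = 49 + (-5 - 3)*(-145) = 49 - 8*(-145) = 49 + 1160 = 1209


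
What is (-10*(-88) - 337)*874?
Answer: 474582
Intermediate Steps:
(-10*(-88) - 337)*874 = (880 - 337)*874 = 543*874 = 474582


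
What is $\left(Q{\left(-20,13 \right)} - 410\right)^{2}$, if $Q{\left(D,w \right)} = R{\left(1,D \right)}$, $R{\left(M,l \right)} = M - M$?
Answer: $168100$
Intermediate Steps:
$R{\left(M,l \right)} = 0$
$Q{\left(D,w \right)} = 0$
$\left(Q{\left(-20,13 \right)} - 410\right)^{2} = \left(0 - 410\right)^{2} = \left(-410\right)^{2} = 168100$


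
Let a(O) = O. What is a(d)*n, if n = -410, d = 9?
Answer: -3690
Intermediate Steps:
a(d)*n = 9*(-410) = -3690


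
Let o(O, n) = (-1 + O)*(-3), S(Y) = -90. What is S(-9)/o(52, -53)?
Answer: 10/17 ≈ 0.58823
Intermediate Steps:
o(O, n) = 3 - 3*O
S(-9)/o(52, -53) = -90/(3 - 3*52) = -90/(3 - 156) = -90/(-153) = -90*(-1/153) = 10/17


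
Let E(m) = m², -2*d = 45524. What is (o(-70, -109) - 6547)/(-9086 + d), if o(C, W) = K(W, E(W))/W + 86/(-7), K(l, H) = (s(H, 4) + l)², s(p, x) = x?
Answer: 846985/4050004 ≈ 0.20913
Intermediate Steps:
d = -22762 (d = -½*45524 = -22762)
K(l, H) = (4 + l)²
o(C, W) = -86/7 + (4 + W)²/W (o(C, W) = (4 + W)²/W + 86/(-7) = (4 + W)²/W + 86*(-⅐) = (4 + W)²/W - 86/7 = -86/7 + (4 + W)²/W)
(o(-70, -109) - 6547)/(-9086 + d) = ((-86/7 + (4 - 109)²/(-109)) - 6547)/(-9086 - 22762) = ((-86/7 - 1/109*(-105)²) - 6547)/(-31848) = ((-86/7 - 1/109*11025) - 6547)*(-1/31848) = ((-86/7 - 11025/109) - 6547)*(-1/31848) = (-86549/763 - 6547)*(-1/31848) = -5081910/763*(-1/31848) = 846985/4050004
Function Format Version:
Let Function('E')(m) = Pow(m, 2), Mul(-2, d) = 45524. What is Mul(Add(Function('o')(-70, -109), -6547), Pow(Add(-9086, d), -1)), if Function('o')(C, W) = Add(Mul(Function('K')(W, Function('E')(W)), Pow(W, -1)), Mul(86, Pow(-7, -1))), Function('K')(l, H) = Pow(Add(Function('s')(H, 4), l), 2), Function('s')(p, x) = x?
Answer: Rational(846985, 4050004) ≈ 0.20913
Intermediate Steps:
d = -22762 (d = Mul(Rational(-1, 2), 45524) = -22762)
Function('K')(l, H) = Pow(Add(4, l), 2)
Function('o')(C, W) = Add(Rational(-86, 7), Mul(Pow(W, -1), Pow(Add(4, W), 2))) (Function('o')(C, W) = Add(Mul(Pow(Add(4, W), 2), Pow(W, -1)), Mul(86, Pow(-7, -1))) = Add(Mul(Pow(W, -1), Pow(Add(4, W), 2)), Mul(86, Rational(-1, 7))) = Add(Mul(Pow(W, -1), Pow(Add(4, W), 2)), Rational(-86, 7)) = Add(Rational(-86, 7), Mul(Pow(W, -1), Pow(Add(4, W), 2))))
Mul(Add(Function('o')(-70, -109), -6547), Pow(Add(-9086, d), -1)) = Mul(Add(Add(Rational(-86, 7), Mul(Pow(-109, -1), Pow(Add(4, -109), 2))), -6547), Pow(Add(-9086, -22762), -1)) = Mul(Add(Add(Rational(-86, 7), Mul(Rational(-1, 109), Pow(-105, 2))), -6547), Pow(-31848, -1)) = Mul(Add(Add(Rational(-86, 7), Mul(Rational(-1, 109), 11025)), -6547), Rational(-1, 31848)) = Mul(Add(Add(Rational(-86, 7), Rational(-11025, 109)), -6547), Rational(-1, 31848)) = Mul(Add(Rational(-86549, 763), -6547), Rational(-1, 31848)) = Mul(Rational(-5081910, 763), Rational(-1, 31848)) = Rational(846985, 4050004)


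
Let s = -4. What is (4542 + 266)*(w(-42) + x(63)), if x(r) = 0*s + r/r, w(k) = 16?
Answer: 81736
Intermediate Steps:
x(r) = 1 (x(r) = 0*(-4) + r/r = 0 + 1 = 1)
(4542 + 266)*(w(-42) + x(63)) = (4542 + 266)*(16 + 1) = 4808*17 = 81736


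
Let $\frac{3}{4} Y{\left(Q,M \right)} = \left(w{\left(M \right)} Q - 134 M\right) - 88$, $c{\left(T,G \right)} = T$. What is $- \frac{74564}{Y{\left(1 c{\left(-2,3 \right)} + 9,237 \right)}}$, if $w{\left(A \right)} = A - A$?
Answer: $\frac{55923}{31846} \approx 1.756$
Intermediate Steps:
$w{\left(A \right)} = 0$
$Y{\left(Q,M \right)} = - \frac{352}{3} - \frac{536 M}{3}$ ($Y{\left(Q,M \right)} = \frac{4 \left(\left(0 Q - 134 M\right) - 88\right)}{3} = \frac{4 \left(\left(0 - 134 M\right) - 88\right)}{3} = \frac{4 \left(- 134 M - 88\right)}{3} = \frac{4 \left(-88 - 134 M\right)}{3} = - \frac{352}{3} - \frac{536 M}{3}$)
$- \frac{74564}{Y{\left(1 c{\left(-2,3 \right)} + 9,237 \right)}} = - \frac{74564}{- \frac{352}{3} - 42344} = - \frac{74564}{- \frac{127384}{3}} = \left(-74564\right) \left(- \frac{3}{127384}\right) = \frac{55923}{31846}$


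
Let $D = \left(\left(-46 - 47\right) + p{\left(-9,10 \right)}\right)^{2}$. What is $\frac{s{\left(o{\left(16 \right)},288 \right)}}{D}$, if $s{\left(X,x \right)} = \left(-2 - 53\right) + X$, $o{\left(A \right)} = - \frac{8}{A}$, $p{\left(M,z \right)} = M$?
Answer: $- \frac{37}{6936} \approx -0.0053345$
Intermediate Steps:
$s{\left(X,x \right)} = -55 + X$
$D = 10404$ ($D = \left(\left(-46 - 47\right) - 9\right)^{2} = \left(-93 - 9\right)^{2} = \left(-102\right)^{2} = 10404$)
$\frac{s{\left(o{\left(16 \right)},288 \right)}}{D} = \frac{-55 - \frac{8}{16}}{10404} = \left(-55 - \frac{1}{2}\right) \frac{1}{10404} = \left(- \frac{111}{2}\right) \frac{1}{10404} = - \frac{37}{6936}$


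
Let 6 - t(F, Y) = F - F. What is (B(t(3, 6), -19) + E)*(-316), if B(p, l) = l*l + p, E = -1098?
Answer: 230996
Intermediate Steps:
t(F, Y) = 6 (t(F, Y) = 6 - (F - F) = 6 - 1*0 = 6 + 0 = 6)
B(p, l) = p + l**2 (B(p, l) = l**2 + p = p + l**2)
(B(t(3, 6), -19) + E)*(-316) = ((6 + (-19)**2) - 1098)*(-316) = ((6 + 361) - 1098)*(-316) = (367 - 1098)*(-316) = -731*(-316) = 230996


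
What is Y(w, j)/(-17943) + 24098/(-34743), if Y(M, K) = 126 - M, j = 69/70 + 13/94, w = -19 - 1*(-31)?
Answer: -145450372/207797883 ≈ -0.69996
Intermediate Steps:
w = 12 (w = -19 + 31 = 12)
j = 1849/1645 (j = 69*(1/70) + 13*(1/94) = 69/70 + 13/94 = 1849/1645 ≈ 1.1240)
Y(w, j)/(-17943) + 24098/(-34743) = (126 - 1*12)/(-17943) + 24098/(-34743) = (126 - 12)*(-1/17943) + 24098*(-1/34743) = 114*(-1/17943) - 24098/34743 = -38/5981 - 24098/34743 = -145450372/207797883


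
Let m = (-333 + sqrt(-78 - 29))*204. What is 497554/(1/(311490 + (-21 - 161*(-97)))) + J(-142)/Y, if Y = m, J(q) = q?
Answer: 614169751367584297/3773864 + 71*I*sqrt(107)/11321592 ≈ 1.6274e+11 + 6.487e-5*I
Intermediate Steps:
m = -67932 + 204*I*sqrt(107) (m = (-333 + sqrt(-107))*204 = (-333 + I*sqrt(107))*204 = -67932 + 204*I*sqrt(107) ≈ -67932.0 + 2110.2*I)
Y = -67932 + 204*I*sqrt(107) ≈ -67932.0 + 2110.2*I
497554/(1/(311490 + (-21 - 161*(-97)))) + J(-142)/Y = 497554/(1/(311490 + (-21 - 161*(-97)))) - 142/(-67932 + 204*I*sqrt(107)) = 497554/(1/(311490 + (-21 + 15617))) - 142/(-67932 + 204*I*sqrt(107)) = 497554/(1/(311490 + 15596)) - 142/(-67932 + 204*I*sqrt(107)) = 497554/(1/327086) - 142/(-67932 + 204*I*sqrt(107)) = 497554*327086 - 142/(-67932 + 204*I*sqrt(107)) = 162742947644 - 142/(-67932 + 204*I*sqrt(107))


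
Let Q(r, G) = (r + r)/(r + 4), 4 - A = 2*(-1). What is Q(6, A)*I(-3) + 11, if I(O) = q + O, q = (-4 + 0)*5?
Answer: -83/5 ≈ -16.600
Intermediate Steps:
A = 6 (A = 4 - 2*(-1) = 4 - 1*(-2) = 4 + 2 = 6)
Q(r, G) = 2*r/(4 + r) (Q(r, G) = (2*r)/(4 + r) = 2*r/(4 + r))
q = -20 (q = -4*5 = -20)
I(O) = -20 + O
Q(6, A)*I(-3) + 11 = (2*6/(4 + 6))*(-20 - 3) + 11 = (2*6/10)*(-23) + 11 = (2*6*(⅒))*(-23) + 11 = (6/5)*(-23) + 11 = -138/5 + 11 = -83/5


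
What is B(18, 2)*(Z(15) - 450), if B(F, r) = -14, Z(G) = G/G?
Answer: 6286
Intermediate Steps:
Z(G) = 1
B(18, 2)*(Z(15) - 450) = -14*(1 - 450) = -14*(-449) = 6286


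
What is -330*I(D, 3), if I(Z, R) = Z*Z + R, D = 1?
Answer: -1320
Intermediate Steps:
I(Z, R) = R + Z² (I(Z, R) = Z² + R = R + Z²)
-330*I(D, 3) = -330*(3 + 1²) = -330*(3 + 1) = -330*4 = -1320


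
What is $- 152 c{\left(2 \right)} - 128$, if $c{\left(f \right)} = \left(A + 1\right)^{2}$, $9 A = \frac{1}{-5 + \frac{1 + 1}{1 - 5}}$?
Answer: $- \frac{2684696}{9801} \approx -273.92$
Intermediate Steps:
$A = - \frac{2}{99}$ ($A = \frac{1}{9 \left(-5 + \frac{1 + 1}{1 - 5}\right)} = \frac{1}{9 \left(-5 + \frac{2}{-4}\right)} = \frac{1}{9 \left(-5 + 2 \left(- \frac{1}{4}\right)\right)} = \frac{1}{9 \left(-5 - \frac{1}{2}\right)} = \frac{1}{9 \left(- \frac{11}{2}\right)} = \frac{1}{9} \left(- \frac{2}{11}\right) = - \frac{2}{99} \approx -0.020202$)
$c{\left(f \right)} = \frac{9409}{9801}$ ($c{\left(f \right)} = \left(- \frac{2}{99} + 1\right)^{2} = \left(\frac{97}{99}\right)^{2} = \frac{9409}{9801}$)
$- 152 c{\left(2 \right)} - 128 = \left(-152\right) \frac{9409}{9801} - 128 = - \frac{1430168}{9801} - 128 = - \frac{2684696}{9801}$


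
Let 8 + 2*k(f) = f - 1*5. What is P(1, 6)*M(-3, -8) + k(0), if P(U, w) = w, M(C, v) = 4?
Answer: 35/2 ≈ 17.500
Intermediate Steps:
k(f) = -13/2 + f/2 (k(f) = -4 + (f - 1*5)/2 = -4 + (f - 5)/2 = -4 + (-5 + f)/2 = -4 + (-5/2 + f/2) = -13/2 + f/2)
P(1, 6)*M(-3, -8) + k(0) = 6*4 + (-13/2 + (½)*0) = 24 + (-13/2 + 0) = 24 - 13/2 = 35/2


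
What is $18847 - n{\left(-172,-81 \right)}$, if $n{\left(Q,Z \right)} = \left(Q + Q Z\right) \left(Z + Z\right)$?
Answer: $2247967$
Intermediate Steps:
$n{\left(Q,Z \right)} = 2 Z \left(Q + Q Z\right)$ ($n{\left(Q,Z \right)} = \left(Q + Q Z\right) 2 Z = 2 Z \left(Q + Q Z\right)$)
$18847 - n{\left(-172,-81 \right)} = 18847 - 2 \left(-172\right) \left(-81\right) \left(1 - 81\right) = 18847 - 2 \left(-172\right) \left(-81\right) \left(-80\right) = 18847 - -2229120 = 18847 + 2229120 = 2247967$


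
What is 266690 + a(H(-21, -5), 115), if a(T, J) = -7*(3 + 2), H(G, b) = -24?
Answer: 266655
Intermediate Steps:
a(T, J) = -35 (a(T, J) = -7*5 = -35)
266690 + a(H(-21, -5), 115) = 266690 - 35 = 266655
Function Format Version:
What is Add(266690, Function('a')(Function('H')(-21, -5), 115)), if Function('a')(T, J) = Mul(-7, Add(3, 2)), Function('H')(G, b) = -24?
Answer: 266655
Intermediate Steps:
Function('a')(T, J) = -35 (Function('a')(T, J) = Mul(-7, 5) = -35)
Add(266690, Function('a')(Function('H')(-21, -5), 115)) = Add(266690, -35) = 266655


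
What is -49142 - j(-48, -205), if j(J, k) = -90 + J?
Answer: -49004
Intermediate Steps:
-49142 - j(-48, -205) = -49142 - (-90 - 48) = -49142 - 1*(-138) = -49142 + 138 = -49004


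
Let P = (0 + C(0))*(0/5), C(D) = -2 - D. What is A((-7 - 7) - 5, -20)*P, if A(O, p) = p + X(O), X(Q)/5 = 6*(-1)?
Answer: 0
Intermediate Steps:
X(Q) = -30 (X(Q) = 5*(6*(-1)) = 5*(-6) = -30)
A(O, p) = -30 + p (A(O, p) = p - 30 = -30 + p)
P = 0 (P = (0 + (-2 - 1*0))*(0/5) = (0 + (-2 + 0))*(0*(⅕)) = (0 - 2)*0 = -2*0 = 0)
A((-7 - 7) - 5, -20)*P = (-30 - 20)*0 = -50*0 = 0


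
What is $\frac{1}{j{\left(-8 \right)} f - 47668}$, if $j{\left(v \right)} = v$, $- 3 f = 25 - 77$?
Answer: $- \frac{3}{143420} \approx -2.0918 \cdot 10^{-5}$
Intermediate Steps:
$f = \frac{52}{3}$ ($f = - \frac{25 - 77}{3} = \left(- \frac{1}{3}\right) \left(-52\right) = \frac{52}{3} \approx 17.333$)
$\frac{1}{j{\left(-8 \right)} f - 47668} = \frac{1}{\left(-8\right) \frac{52}{3} - 47668} = \frac{1}{- \frac{416}{3} - 47668} = \frac{1}{- \frac{143420}{3}} = - \frac{3}{143420}$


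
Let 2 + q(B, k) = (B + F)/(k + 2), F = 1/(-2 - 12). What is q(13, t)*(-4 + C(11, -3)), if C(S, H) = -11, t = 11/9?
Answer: -12255/406 ≈ -30.185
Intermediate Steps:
t = 11/9 (t = 11*(⅑) = 11/9 ≈ 1.2222)
F = -1/14 (F = 1/(-14) = -1/14 ≈ -0.071429)
q(B, k) = -2 + (-1/14 + B)/(2 + k) (q(B, k) = -2 + (B - 1/14)/(k + 2) = -2 + (-1/14 + B)/(2 + k))
q(13, t)*(-4 + C(11, -3)) = ((-57/14 + 13 - 2*11/9)/(2 + 11/9))*(-4 - 11) = ((-57/14 + 13 - 22/9)/(29/9))*(-15) = ((9/29)*(817/126))*(-15) = (817/406)*(-15) = -12255/406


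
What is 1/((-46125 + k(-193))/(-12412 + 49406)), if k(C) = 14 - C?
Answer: -18497/22959 ≈ -0.80565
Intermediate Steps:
1/((-46125 + k(-193))/(-12412 + 49406)) = 1/((-46125 + (14 - 1*(-193)))/(-12412 + 49406)) = 1/((-46125 + (14 + 193))/36994) = 1/((-46125 + 207)*(1/36994)) = 1/(-45918*1/36994) = 1/(-22959/18497) = -18497/22959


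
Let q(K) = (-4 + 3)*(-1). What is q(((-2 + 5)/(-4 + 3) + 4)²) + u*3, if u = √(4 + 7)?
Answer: 1 + 3*√11 ≈ 10.950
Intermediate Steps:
u = √11 ≈ 3.3166
q(K) = 1 (q(K) = -1*(-1) = 1)
q(((-2 + 5)/(-4 + 3) + 4)²) + u*3 = 1 + √11*3 = 1 + 3*√11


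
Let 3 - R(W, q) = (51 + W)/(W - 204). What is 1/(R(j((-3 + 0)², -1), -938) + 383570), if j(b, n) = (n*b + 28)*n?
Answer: 223/85536811 ≈ 2.6071e-6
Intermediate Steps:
j(b, n) = n*(28 + b*n) (j(b, n) = (b*n + 28)*n = (28 + b*n)*n = n*(28 + b*n))
R(W, q) = 3 - (51 + W)/(-204 + W) (R(W, q) = 3 - (51 + W)/(W - 204) = 3 - (51 + W)/(-204 + W))
1/(R(j((-3 + 0)², -1), -938) + 383570) = 1/((-663 + 2*(-(28 + (-3 + 0)²*(-1))))/(-204 - (28 + (-3 + 0)²*(-1))) + 383570) = 1/((-663 + 2*(-(28 + (-3)²*(-1))))/(-204 - (28 + (-3)²*(-1))) + 383570) = 1/((-663 + 2*(-(28 + 9*(-1))))/(-204 - (28 + 9*(-1))) + 383570) = 1/((-663 + 2*(-(28 - 9)))/(-204 - (28 - 9)) + 383570) = 1/((-663 + 2*(-1*19))/(-204 - 1*19) + 383570) = 1/((-663 + 2*(-19))/(-204 - 19) + 383570) = 1/((-663 - 38)/(-223) + 383570) = 1/(-1/223*(-701) + 383570) = 1/(701/223 + 383570) = 1/(85536811/223) = 223/85536811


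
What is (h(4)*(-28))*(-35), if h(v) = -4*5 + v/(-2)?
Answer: -21560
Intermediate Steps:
h(v) = -20 - v/2 (h(v) = -20 + v*(-1/2) = -20 - v/2)
(h(4)*(-28))*(-35) = ((-20 - 1/2*4)*(-28))*(-35) = ((-20 - 2)*(-28))*(-35) = -22*(-28)*(-35) = 616*(-35) = -21560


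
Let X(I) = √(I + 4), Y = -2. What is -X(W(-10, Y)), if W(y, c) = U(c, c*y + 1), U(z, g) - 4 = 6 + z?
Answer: -2*√3 ≈ -3.4641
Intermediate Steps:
U(z, g) = 10 + z (U(z, g) = 4 + (6 + z) = 10 + z)
W(y, c) = 10 + c
X(I) = √(4 + I)
-X(W(-10, Y)) = -√(4 + (10 - 2)) = -√(4 + 8) = -√12 = -2*√3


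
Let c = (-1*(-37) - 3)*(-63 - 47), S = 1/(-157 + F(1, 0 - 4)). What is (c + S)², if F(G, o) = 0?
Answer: 344781526761/24649 ≈ 1.3988e+7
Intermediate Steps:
S = -1/157 (S = 1/(-157 + 0) = 1/(-157) = -1/157 ≈ -0.0063694)
c = -3740 (c = (37 - 3)*(-110) = 34*(-110) = -3740)
(c + S)² = (-3740 - 1/157)² = (-587181/157)² = 344781526761/24649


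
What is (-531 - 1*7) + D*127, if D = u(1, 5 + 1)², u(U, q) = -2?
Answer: -30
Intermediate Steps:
D = 4 (D = (-2)² = 4)
(-531 - 1*7) + D*127 = (-531 - 1*7) + 4*127 = (-531 - 7) + 508 = -538 + 508 = -30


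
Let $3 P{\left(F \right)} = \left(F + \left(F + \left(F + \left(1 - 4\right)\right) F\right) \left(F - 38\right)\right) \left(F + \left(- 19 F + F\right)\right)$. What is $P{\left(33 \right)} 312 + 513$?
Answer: $296504721$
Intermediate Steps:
$P{\left(F \right)} = - \frac{17 F \left(F + \left(-38 + F\right) \left(F + F \left(-3 + F\right)\right)\right)}{3}$ ($P{\left(F \right)} = \frac{\left(F + \left(F + \left(F + \left(1 - 4\right)\right) F\right) \left(F - 38\right)\right) \left(F + \left(- 19 F + F\right)\right)}{3} = \frac{\left(F + \left(F + \left(F - 3\right) F\right) \left(-38 + F\right)\right) \left(F - 18 F\right)}{3} = \frac{\left(F + \left(F + \left(-3 + F\right) F\right) \left(-38 + F\right)\right) \left(- 17 F\right)}{3} = \frac{\left(F + \left(F + F \left(-3 + F\right)\right) \left(-38 + F\right)\right) \left(- 17 F\right)}{3} = \frac{\left(F + \left(-38 + F\right) \left(F + F \left(-3 + F\right)\right)\right) \left(- 17 F\right)}{3} = \frac{\left(-17\right) F \left(F + \left(-38 + F\right) \left(F + F \left(-3 + F\right)\right)\right)}{3} = - \frac{17 F \left(F + \left(-38 + F\right) \left(F + F \left(-3 + F\right)\right)\right)}{3}$)
$P{\left(33 \right)} 312 + 513 = \frac{17 \cdot 33^{2} \left(-77 - 33^{2} + 40 \cdot 33\right)}{3} \cdot 312 + 513 = \frac{17}{3} \cdot 1089 \left(-77 - 1089 + 1320\right) 312 + 513 = \frac{17}{3} \cdot 1089 \cdot 154 \cdot 312 + 513 = 950334 \cdot 312 + 513 = 296504208 + 513 = 296504721$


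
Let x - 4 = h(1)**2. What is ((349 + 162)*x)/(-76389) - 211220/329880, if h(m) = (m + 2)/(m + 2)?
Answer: -94320711/139995574 ≈ -0.67374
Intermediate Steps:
h(m) = 1 (h(m) = (2 + m)/(2 + m) = 1)
x = 5 (x = 4 + 1**2 = 4 + 1 = 5)
((349 + 162)*x)/(-76389) - 211220/329880 = ((349 + 162)*5)/(-76389) - 211220/329880 = (511*5)*(-1/76389) - 211220*1/329880 = 2555*(-1/76389) - 10561/16494 = -2555/76389 - 10561/16494 = -94320711/139995574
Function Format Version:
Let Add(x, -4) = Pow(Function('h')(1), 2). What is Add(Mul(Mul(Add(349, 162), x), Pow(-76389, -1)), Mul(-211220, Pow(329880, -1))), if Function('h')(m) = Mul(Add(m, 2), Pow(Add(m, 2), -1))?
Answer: Rational(-94320711, 139995574) ≈ -0.67374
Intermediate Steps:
Function('h')(m) = 1 (Function('h')(m) = Mul(Add(2, m), Pow(Add(2, m), -1)) = 1)
x = 5 (x = Add(4, Pow(1, 2)) = Add(4, 1) = 5)
Add(Mul(Mul(Add(349, 162), x), Pow(-76389, -1)), Mul(-211220, Pow(329880, -1))) = Add(Mul(Mul(Add(349, 162), 5), Pow(-76389, -1)), Mul(-211220, Pow(329880, -1))) = Add(Mul(Mul(511, 5), Rational(-1, 76389)), Mul(-211220, Rational(1, 329880))) = Add(Mul(2555, Rational(-1, 76389)), Rational(-10561, 16494)) = Add(Rational(-2555, 76389), Rational(-10561, 16494)) = Rational(-94320711, 139995574)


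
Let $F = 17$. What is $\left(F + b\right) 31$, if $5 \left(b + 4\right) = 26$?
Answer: $\frac{2821}{5} \approx 564.2$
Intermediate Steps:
$b = \frac{6}{5}$ ($b = -4 + \frac{1}{5} \cdot 26 = -4 + \frac{26}{5} = \frac{6}{5} \approx 1.2$)
$\left(F + b\right) 31 = \left(17 + \frac{6}{5}\right) 31 = \frac{91}{5} \cdot 31 = \frac{2821}{5}$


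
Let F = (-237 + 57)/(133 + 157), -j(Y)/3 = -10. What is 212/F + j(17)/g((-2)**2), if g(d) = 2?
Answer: -2939/9 ≈ -326.56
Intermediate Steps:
j(Y) = 30 (j(Y) = -3*(-10) = 30)
F = -18/29 (F = -180/290 = -180*1/290 = -18/29 ≈ -0.62069)
212/F + j(17)/g((-2)**2) = 212/(-18/29) + 30/2 = 212*(-29/18) + 30*(1/2) = -3074/9 + 15 = -2939/9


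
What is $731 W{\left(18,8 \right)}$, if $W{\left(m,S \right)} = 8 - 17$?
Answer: $-6579$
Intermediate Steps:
$W{\left(m,S \right)} = -9$ ($W{\left(m,S \right)} = 8 - 17 = -9$)
$731 W{\left(18,8 \right)} = 731 \left(-9\right) = -6579$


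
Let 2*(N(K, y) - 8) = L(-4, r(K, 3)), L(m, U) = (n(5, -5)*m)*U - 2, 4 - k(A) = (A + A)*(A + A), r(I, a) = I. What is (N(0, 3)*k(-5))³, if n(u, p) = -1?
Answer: -303464448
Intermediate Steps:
k(A) = 4 - 4*A² (k(A) = 4 - (A + A)*(A + A) = 4 - 2*A*2*A = 4 - 4*A²)
L(m, U) = -2 - U*m (L(m, U) = (-m)*U - 2 = -U*m - 2 = -2 - U*m)
N(K, y) = 7 + 2*K (N(K, y) = 8 + (-2 - 1*K*(-4))/2 = 8 + (-2 + 4*K)/2 = 8 + (-1 + 2*K) = 7 + 2*K)
(N(0, 3)*k(-5))³ = ((7 + 2*0)*(4 - 4*(-5)²))³ = ((7 + 0)*(4 - 4*25))³ = (7*(4 - 100))³ = (7*(-96))³ = (-672)³ = -303464448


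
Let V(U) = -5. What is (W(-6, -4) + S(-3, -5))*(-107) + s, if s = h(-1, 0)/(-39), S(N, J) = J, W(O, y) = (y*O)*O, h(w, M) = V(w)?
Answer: 621782/39 ≈ 15943.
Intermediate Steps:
h(w, M) = -5
W(O, y) = y*O² (W(O, y) = (O*y)*O = y*O²)
s = 5/39 (s = -5/(-39) = -5*(-1/39) = 5/39 ≈ 0.12821)
(W(-6, -4) + S(-3, -5))*(-107) + s = (-4*(-6)² - 5)*(-107) + 5/39 = (-4*36 - 5)*(-107) + 5/39 = (-144 - 5)*(-107) + 5/39 = -149*(-107) + 5/39 = 15943 + 5/39 = 621782/39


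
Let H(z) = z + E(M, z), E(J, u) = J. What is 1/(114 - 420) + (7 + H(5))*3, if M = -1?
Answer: 10097/306 ≈ 32.997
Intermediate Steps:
H(z) = -1 + z (H(z) = z - 1 = -1 + z)
1/(114 - 420) + (7 + H(5))*3 = 1/(114 - 420) + (7 + (-1 + 5))*3 = 1/(-306) + (7 + 4)*3 = -1/306 + 11*3 = -1/306 + 33 = 10097/306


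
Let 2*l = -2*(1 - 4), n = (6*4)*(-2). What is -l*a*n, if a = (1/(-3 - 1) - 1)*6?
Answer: -1080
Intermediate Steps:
n = -48 (n = 24*(-2) = -48)
l = 3 (l = (-2*(1 - 4))/2 = (-2*(-3))/2 = (½)*6 = 3)
a = -15/2 (a = (1/(-4) - 1)*6 = (-¼ - 1)*6 = -5/4*6 = -15/2 ≈ -7.5000)
-l*a*n = -3*(-15/2)*(-48) = -(-45)*(-48)/2 = -1*1080 = -1080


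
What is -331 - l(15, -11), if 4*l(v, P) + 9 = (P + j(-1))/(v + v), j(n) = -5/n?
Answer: -3287/10 ≈ -328.70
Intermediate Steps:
l(v, P) = -9/4 + (5 + P)/(8*v) (l(v, P) = -9/4 + ((P - 5/(-1))/(v + v))/4 = -9/4 + ((P - 5*(-1))/((2*v)))/4 = -9/4 + ((P + 5)*(1/(2*v)))/4 = -9/4 + ((5 + P)*(1/(2*v)))/4 = -9/4 + ((5 + P)/(2*v))/4 = -9/4 + (5 + P)/(8*v))
-331 - l(15, -11) = -331 - (5 - 11 - 18*15)/(8*15) = -331 - (5 - 11 - 270)/(8*15) = -331 - (-276)/(8*15) = -331 - 1*(-23/10) = -331 + 23/10 = -3287/10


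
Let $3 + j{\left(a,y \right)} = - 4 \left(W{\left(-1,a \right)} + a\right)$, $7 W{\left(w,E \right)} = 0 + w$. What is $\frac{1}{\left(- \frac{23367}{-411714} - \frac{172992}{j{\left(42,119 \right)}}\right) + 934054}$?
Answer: $\frac{163724934}{153094126327385} \approx 1.0694 \cdot 10^{-6}$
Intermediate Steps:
$W{\left(w,E \right)} = \frac{w}{7}$ ($W{\left(w,E \right)} = \frac{0 + w}{7} = \frac{w}{7}$)
$j{\left(a,y \right)} = - \frac{17}{7} - 4 a$ ($j{\left(a,y \right)} = -3 - 4 \left(\frac{1}{7} \left(-1\right) + a\right) = -3 - 4 \left(- \frac{1}{7} + a\right) = -3 - \left(- \frac{4}{7} + 4 a\right) = - \frac{17}{7} - 4 a$)
$\frac{1}{\left(- \frac{23367}{-411714} - \frac{172992}{j{\left(42,119 \right)}}\right) + 934054} = \frac{1}{\left(- \frac{23367}{-411714} - \frac{172992}{- \frac{17}{7} - 168}\right) + 934054} = \frac{1}{\left(\left(-23367\right) \left(- \frac{1}{411714}\right) - \frac{172992}{- \frac{17}{7} - 168}\right) + 934054} = \frac{1}{\left(\frac{7789}{137238} - \frac{172992}{- \frac{1193}{7}}\right) + 934054} = \frac{1}{\left(\frac{7789}{137238} - - \frac{1210944}{1193}\right) + 934054} = \frac{1}{\left(\frac{7789}{137238} + \frac{1210944}{1193}\right) + 934054} = \frac{1}{\frac{166196824949}{163724934} + 934054} = \frac{1}{\frac{153094126327385}{163724934}} = \frac{163724934}{153094126327385}$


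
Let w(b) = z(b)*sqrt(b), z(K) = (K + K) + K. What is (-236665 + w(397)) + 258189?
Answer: 21524 + 1191*sqrt(397) ≈ 45255.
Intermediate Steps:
z(K) = 3*K (z(K) = 2*K + K = 3*K)
w(b) = 3*b**(3/2) (w(b) = (3*b)*sqrt(b) = 3*b**(3/2))
(-236665 + w(397)) + 258189 = (-236665 + 3*397**(3/2)) + 258189 = (-236665 + 3*(397*sqrt(397))) + 258189 = (-236665 + 1191*sqrt(397)) + 258189 = 21524 + 1191*sqrt(397)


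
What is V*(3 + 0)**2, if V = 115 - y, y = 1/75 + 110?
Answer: 1122/25 ≈ 44.880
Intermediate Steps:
y = 8251/75 (y = 1/75 + 110 = 8251/75 ≈ 110.01)
V = 374/75 (V = 115 - 1*8251/75 = 115 - 8251/75 = 374/75 ≈ 4.9867)
V*(3 + 0)**2 = 374*(3 + 0)**2/75 = (374/75)*3**2 = (374/75)*9 = 1122/25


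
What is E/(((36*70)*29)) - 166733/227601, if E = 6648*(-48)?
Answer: -1177961627/231015015 ≈ -5.0991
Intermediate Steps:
E = -319104
E/(((36*70)*29)) - 166733/227601 = -319104/((36*70)*29) - 166733/227601 = -319104/(2520*29) - 166733*1/227601 = -319104/73080 - 166733/227601 = -319104*1/73080 - 166733/227601 = -4432/1015 - 166733/227601 = -1177961627/231015015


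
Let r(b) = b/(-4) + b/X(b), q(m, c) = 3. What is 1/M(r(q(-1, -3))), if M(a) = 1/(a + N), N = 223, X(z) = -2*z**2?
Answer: 2665/12 ≈ 222.08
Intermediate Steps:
r(b) = -1/(2*b) - b/4 (r(b) = b/(-4) + b/((-2*b**2)) = b*(-1/4) + b*(-1/(2*b**2)) = -b/4 - 1/(2*b) = -1/(2*b) - b/4)
M(a) = 1/(223 + a) (M(a) = 1/(a + 223) = 1/(223 + a))
1/M(r(q(-1, -3))) = 1/(1/(223 + (1/4)*(-2 - 1*3**2)/3)) = 1/(1/(223 + (1/4)*(1/3)*(-2 - 1*9))) = 1/(1/(223 + (1/4)*(1/3)*(-2 - 9))) = 1/(1/(223 + (1/4)*(1/3)*(-11))) = 1/(1/(223 - 11/12)) = 1/(1/(2665/12)) = 1/(12/2665) = 2665/12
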